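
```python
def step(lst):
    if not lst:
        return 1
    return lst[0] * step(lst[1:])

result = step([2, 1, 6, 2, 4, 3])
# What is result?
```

Product over [2, 1, 6, 2, 4, 3] = 2 * 1 * 6 * 2 * 4 * 3 = 288

Answer: 288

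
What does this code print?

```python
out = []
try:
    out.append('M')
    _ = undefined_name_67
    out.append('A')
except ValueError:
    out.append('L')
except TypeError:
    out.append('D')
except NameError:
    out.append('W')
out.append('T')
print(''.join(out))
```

Execution trace: 'M' (try body) → 'W' (except NameError) → 'T' (after the try/except). Output: MWT

Answer: MWT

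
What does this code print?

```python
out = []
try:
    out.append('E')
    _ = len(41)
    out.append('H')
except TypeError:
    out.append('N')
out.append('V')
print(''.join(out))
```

Execution trace: 'E' (try body) → 'N' (except TypeError) → 'V' (after the try/except). Output: ENV

Answer: ENV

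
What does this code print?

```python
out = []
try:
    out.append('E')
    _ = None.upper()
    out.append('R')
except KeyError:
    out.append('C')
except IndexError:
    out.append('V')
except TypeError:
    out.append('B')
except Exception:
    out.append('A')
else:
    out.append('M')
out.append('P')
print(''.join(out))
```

Execution trace: 'E' (try body) → 'A' (except Exception) → 'P' (after the try/except). Output: EAP

Answer: EAP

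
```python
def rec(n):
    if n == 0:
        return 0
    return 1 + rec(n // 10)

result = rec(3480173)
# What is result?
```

Count of digits of 3480173: 7

Answer: 7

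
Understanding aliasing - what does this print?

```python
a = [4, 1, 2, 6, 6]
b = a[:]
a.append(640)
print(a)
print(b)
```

Key concept: slice [:] creates copy.
Step by step:
`a = [4, 1, 2, 6, 6]` → a = [4, 1, 2, 6, 6]
`b = a[:]` → b = [4, 1, 2, 6, 6]
`a.append(640)` → a = [4, 1, 2, 6, 6, 640]
`print(a)` → prints [4, 1, 2, 6, 6, 640]
`print(b)` → prints [4, 1, 2, 6, 6]

Answer:
[4, 1, 2, 6, 6, 640]
[4, 1, 2, 6, 6]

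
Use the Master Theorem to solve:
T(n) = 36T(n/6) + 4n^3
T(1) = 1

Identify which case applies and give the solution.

a=36, b=6, f(n)=4n^3. log_6(36) = 2. Since c=3 > 2 and the regularity condition holds (36(n/6)^3 = (36/6^3)n^3 with 36/6^3 < 1), Case 3 applies: T(n) = Θ(f(n)) = O(n^3).

Answer: O(n^3) - Case 3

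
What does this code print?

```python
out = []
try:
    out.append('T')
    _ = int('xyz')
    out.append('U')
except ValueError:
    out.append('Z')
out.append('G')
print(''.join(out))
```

Execution trace: 'T' (try body) → 'Z' (except ValueError) → 'G' (after the try/except). Output: TZG

Answer: TZG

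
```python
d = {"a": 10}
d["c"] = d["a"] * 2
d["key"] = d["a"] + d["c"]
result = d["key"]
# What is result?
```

Trace:
`d = {"a": 10}` → d = {'a': 10}
`d["c"] = d["a"] * 2` → d = {'a': 10, 'c': 20}
`d["key"] = d["a"] + d["c"]` → d = {'a': 10, 'c': 20, 'key': 30}
`result = d["key"]` → result = 30
So result = 30

Answer: 30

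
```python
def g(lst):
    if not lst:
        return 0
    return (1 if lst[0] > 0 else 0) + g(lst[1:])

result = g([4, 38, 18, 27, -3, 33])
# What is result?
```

Count of positive elements in [4, 38, 18, 27, -3, 33] = 5

Answer: 5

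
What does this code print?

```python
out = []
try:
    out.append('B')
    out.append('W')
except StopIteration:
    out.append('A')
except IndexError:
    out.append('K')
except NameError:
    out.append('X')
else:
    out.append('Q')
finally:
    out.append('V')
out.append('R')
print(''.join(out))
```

Execution trace: 'B' (try body) → 'W' (try body, no exception) → 'Q' (else) → 'V' (finally) → 'R' (after the try/except). Output: BWQVR

Answer: BWQVR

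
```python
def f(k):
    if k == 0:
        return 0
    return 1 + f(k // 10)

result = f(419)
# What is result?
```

Count of digits of 419: 3

Answer: 3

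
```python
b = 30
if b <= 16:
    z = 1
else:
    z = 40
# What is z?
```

Trace:
`b = 30` → b = 30
`if b <= 16: ...` → b <= 16 is False, take else branch → z = 40
So z = 40

Answer: 40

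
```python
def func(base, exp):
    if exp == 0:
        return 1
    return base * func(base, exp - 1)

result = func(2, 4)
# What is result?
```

func(2, 4) = 2 * 2 * 2 * 2 = 16

Answer: 16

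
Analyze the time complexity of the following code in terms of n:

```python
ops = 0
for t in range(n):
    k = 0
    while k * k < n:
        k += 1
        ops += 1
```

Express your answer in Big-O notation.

Each loop level contributes: n × √n. Multiplying the contributions gives O(n√n).

Answer: O(n√n)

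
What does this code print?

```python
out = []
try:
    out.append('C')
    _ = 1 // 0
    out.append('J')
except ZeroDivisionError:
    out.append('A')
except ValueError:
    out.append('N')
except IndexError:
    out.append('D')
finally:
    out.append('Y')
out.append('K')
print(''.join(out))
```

Execution trace: 'C' (try body) → 'A' (except ZeroDivisionError) → 'Y' (finally) → 'K' (after the try/except). Output: CAYK

Answer: CAYK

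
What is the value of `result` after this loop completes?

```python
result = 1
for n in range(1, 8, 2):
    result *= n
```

Product of 1, 3, 5, ... up to 7
`result` takes the values: 1 → 3 → 15 → 105

Answer: 105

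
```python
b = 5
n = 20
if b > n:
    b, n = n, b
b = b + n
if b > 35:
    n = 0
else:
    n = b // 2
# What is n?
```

Trace:
`b = 5` → b = 5
`n = 20` → n = 20
`if b > n: ...` → b > n is False → no variable changes
`b = b + n` → b = 25
`if b > 35: ...` → b > 35 is False, take else branch → n = 12
So n = 12

Answer: 12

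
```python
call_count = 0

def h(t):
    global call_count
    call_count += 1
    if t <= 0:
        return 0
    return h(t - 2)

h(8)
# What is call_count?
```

Linear recursion stepping by 2: 5 calls from t=8 down to ≤0.

Answer: 5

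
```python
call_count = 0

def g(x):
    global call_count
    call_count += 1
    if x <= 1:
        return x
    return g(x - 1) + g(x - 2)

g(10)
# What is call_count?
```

Calls(x) = 1 + Calls(x-1) + Calls(x-2); Calls(0)=Calls(1)=1. For x=10 this gives 177.

Answer: 177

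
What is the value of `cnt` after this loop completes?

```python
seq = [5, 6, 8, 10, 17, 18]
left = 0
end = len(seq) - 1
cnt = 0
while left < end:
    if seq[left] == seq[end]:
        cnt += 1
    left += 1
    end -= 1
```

Count matching pairs from ends
`cnt` takes the values: 0

Answer: 0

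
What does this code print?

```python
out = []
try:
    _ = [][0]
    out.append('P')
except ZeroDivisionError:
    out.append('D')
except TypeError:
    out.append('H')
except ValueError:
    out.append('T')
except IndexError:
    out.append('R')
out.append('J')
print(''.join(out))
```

Execution trace: 'R' (except IndexError) → 'J' (after the try/except). Output: RJ

Answer: RJ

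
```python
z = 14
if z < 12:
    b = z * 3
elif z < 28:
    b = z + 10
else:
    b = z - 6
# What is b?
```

Trace:
`z = 14` → z = 14
`if z < 12: ...` → z < 12 is False, z < 28 is True → b = 24
So b = 24

Answer: 24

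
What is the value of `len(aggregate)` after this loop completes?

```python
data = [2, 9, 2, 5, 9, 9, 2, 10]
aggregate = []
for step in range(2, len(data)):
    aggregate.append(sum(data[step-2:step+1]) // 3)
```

Number of 3-element averages
`aggregate` takes the values: [] → [4] → [4, 5] → [4, 5, 5] → [4, 5, 5, 7] → [4, 5, 5, 7, 6] → [4, 5, 5, 7, 6, 7]
So `len(aggregate)` = 6

Answer: 6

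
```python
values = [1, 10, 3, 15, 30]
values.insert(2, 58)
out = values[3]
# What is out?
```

Trace:
`values = [1, 10, 3, 15, 30]` → values = [1, 10, 3, 15, 30]
`values.insert(2, 58)` → values = [1, 10, 58, 3, 15, 30]
`out = values[3]` → out = 3
So out = 3

Answer: 3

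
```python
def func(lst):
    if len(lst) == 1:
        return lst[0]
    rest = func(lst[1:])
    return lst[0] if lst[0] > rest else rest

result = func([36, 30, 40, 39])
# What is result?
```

Recursive max over [36, 30, 40, 39] = 40

Answer: 40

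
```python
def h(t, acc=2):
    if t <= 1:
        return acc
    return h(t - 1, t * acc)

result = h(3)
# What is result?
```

Accumulator trace (n, acc): (3, 2) -> (2, 6) -> (1, 12) -> return 12

Answer: 12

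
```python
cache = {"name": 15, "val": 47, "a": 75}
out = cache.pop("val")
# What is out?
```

Trace:
`cache = {"name": 15, "val": 47, "a": 75}` → cache = {'name': 15, 'val': 47, 'a': 75}
`out = cache.pop("val")` → cache = {'name': 15, 'a': 75}; out = 47
So out = 47

Answer: 47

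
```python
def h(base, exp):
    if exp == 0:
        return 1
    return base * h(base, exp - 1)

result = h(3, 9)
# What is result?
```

h(3, 9) = 3 * 3 * 3 * 3 * 3 * 3 * 3 * 3 * 3 = 19683

Answer: 19683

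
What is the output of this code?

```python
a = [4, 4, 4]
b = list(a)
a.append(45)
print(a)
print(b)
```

Key concept: list() constructor creates copy.
Step by step:
`a = [4, 4, 4]` → a = [4, 4, 4]
`b = list(a)` → b = [4, 4, 4]
`a.append(45)` → a = [4, 4, 4, 45]
`print(a)` → prints [4, 4, 4, 45]
`print(b)` → prints [4, 4, 4]

Answer:
[4, 4, 4, 45]
[4, 4, 4]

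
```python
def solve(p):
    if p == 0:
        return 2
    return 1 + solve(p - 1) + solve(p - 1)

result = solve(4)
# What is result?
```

solve(p) = 1 + 2·solve(p-1), solve(0)=2. Closed form: (2+1)·2^4 - 1 = 47.

Answer: 47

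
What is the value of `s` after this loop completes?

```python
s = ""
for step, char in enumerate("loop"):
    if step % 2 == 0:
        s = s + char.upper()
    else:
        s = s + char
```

Uppercase even positions in 'loop'
`s` takes the values: "" → "L" → "Lo" → "LoO" → "LoOp"

Answer: "LoOp"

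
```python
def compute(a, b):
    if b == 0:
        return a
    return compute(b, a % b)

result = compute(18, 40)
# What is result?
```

compute(18, 40) -> compute(40, 18) -> compute(18, 4) -> compute(4, 2) -> compute(2, 0) -> 2

Answer: 2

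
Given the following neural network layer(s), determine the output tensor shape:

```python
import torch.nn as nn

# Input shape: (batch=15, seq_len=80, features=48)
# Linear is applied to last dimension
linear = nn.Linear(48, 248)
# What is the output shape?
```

Input: (15, 80, 48) -> Output: (15, 80, 248)

Answer: (15, 80, 248)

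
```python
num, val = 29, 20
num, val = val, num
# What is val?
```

Trace:
`num, val = 29, 20` → num = 29; val = 20
`num, val = val, num` → num = 20; val = 29
So val = 29

Answer: 29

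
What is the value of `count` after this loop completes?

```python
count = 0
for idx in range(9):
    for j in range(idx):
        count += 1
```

Triangle number: 0+1+2+...+8
`count` takes the values: 0 → 1 → 2 → 3 → 4 → 5 → 6 → 7 → 8 → 9 → 10 → 11 → 12 → 13 → 14 → 15 → 16 → 17 → 18 → 19 → 20 → 21 → 22 → 23 → 24 → 25 → 26 → 27 → 28 → 29 → 30 → 31 → 32 → 33 → 34 → 35 → 36

Answer: 36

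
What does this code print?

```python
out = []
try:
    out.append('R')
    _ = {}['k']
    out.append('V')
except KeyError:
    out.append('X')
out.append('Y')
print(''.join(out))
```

Execution trace: 'R' (try body) → 'X' (except KeyError) → 'Y' (after the try/except). Output: RXY

Answer: RXY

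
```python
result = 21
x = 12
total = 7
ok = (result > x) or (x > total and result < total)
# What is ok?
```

Trace:
`result = 21` → result = 21
`x = 12` → x = 12
`total = 7` → total = 7
`ok = (result > x) or (x > total and result < total)` → ok = True
So ok = True

Answer: True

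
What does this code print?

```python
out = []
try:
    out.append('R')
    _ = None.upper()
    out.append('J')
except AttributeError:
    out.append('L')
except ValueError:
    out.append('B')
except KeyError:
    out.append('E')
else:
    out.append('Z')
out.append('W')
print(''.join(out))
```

Execution trace: 'R' (try body) → 'L' (except AttributeError) → 'W' (after the try/except). Output: RLW

Answer: RLW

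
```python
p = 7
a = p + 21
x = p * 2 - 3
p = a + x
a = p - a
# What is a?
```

Trace:
`p = 7` → p = 7
`a = p + 21` → a = 28
`x = p * 2 - 3` → x = 11
`p = a + x` → p = 39
`a = p - a` → a = 11
So a = 11

Answer: 11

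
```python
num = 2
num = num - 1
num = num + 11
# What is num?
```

Trace:
`num = 2` → num = 2
`num = num - 1` → num = 1
`num = num + 11` → num = 12
So num = 12

Answer: 12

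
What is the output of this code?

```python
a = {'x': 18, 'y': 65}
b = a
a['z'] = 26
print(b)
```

Key concept: dict aliasing.
Step by step:
`a = {'x': 18, 'y': 65}` → a = {'x': 18, 'y': 65}
`b = a` → b = {'x': 18, 'y': 65} (same object as a)
`a['z'] = 26` → a = {'x': 18, 'y': 65, 'z': 26} (same object as b); b = {'x': 18, 'y': 65, 'z': 26} (same object as a)
`print(b)` → prints {'x': 18, 'y': 65, 'z': 26}

Answer: {'x': 18, 'y': 65, 'z': 26}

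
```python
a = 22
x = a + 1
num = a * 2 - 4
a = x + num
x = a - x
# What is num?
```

Trace:
`a = 22` → a = 22
`x = a + 1` → x = 23
`num = a * 2 - 4` → num = 40
`a = x + num` → a = 63
`x = a - x` → x = 40
So num = 40

Answer: 40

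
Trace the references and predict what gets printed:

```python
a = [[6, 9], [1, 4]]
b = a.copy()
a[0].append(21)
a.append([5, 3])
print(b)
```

Key concept: shallow copy with nested lists.
Step by step:
`a = [[6, 9], [1, 4]]` → a = [[6, 9], [1, 4]]
`b = a.copy()` → b = [[6, 9], [1, 4]]
`a[0].append(21)` → a = [[6, 9, 21], [1, 4]]; b = [[6, 9, 21], [1, 4]]
`a.append([5, 3])` → a = [[6, 9, 21], [1, 4], [5, 3]]
`print(b)` → prints [[6, 9, 21], [1, 4]]

Answer: [[6, 9, 21], [1, 4]]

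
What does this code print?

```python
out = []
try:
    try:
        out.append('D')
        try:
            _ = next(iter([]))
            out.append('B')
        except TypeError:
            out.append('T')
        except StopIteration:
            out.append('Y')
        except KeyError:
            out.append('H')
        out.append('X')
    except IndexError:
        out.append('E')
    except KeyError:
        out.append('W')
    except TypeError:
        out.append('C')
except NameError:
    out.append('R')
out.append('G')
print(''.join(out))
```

Execution trace: 'D' (try body) → 'Y' (inner except StopIteration) → 'X' (try body, no exception) → 'G' (after the try/except). Output: DYXG

Answer: DYXG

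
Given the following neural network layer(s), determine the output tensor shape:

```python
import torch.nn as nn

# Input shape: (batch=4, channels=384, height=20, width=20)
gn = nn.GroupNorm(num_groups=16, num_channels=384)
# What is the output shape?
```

Input: (4, 384, 20, 20) -> Output: (4, 384, 20, 20)

Answer: (4, 384, 20, 20)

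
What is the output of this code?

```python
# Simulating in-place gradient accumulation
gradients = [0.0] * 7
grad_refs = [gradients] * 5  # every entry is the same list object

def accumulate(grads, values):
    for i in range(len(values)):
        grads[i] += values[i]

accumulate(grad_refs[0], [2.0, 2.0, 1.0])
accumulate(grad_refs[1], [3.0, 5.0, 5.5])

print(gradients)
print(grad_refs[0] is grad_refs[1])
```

Key concept: gradient accumulation aliasing.
Step by step:
`gradients = [0.0] * 7` → gradients = [0.0, 0.0, 0.0, 0.0, 0.0, 0.0, 0.0]
`grad_refs = [gradients] * 5` → grad_refs = [[0.0, 0.0, 0.0, 0.0, 0.0, 0.0, 0.0], [0.0, 0.0, 0.0, 0.0, 0.0, 0.0, 0.0], [0.0, 0.0, 0.0, 0.0, 0.0, 0.0, 0.0], [0.0, 0.0, 0.0, 0.0, 0.0, 0.0, 0.0], [0.0, 0.0, 0.0, 0.0, 0.0, 0.0, 0.0]]
`accumulate(grad_refs[0], [2.0, 2.0, 1.0])` → gradients = [2.0, 2.0, 1.0, 0.0, 0.0, 0.0, 0.0]; grad_refs = [[2.0, 2.0, 1.0, 0.0, 0.0, 0.0, 0.0], [2.0, 2.0, 1.0, 0.0, 0.0, 0.0, 0.0], [2.0, 2.0, 1.0, 0.0, 0.0, 0.0, 0.0], [2.0, 2.0, 1.0, 0.0, 0.0, 0.0, 0.0], [2.0, 2.0, 1.0, 0.0, 0.0, 0.0, 0.0]]
`accumulate(grad_refs[1], [3.0, 5.0, 5.5])` → gradients = [5.0, 7.0, 6.5, 0.0, 0.0, 0.0, 0.0]; grad_refs = [[5.0, 7.0, 6.5, 0.0, 0.0, 0.0, 0.0], [5.0, 7.0, 6.5, 0.0, 0.0, 0.0, 0.0], [5.0, 7.0, 6.5, 0.0, 0.0, 0.0, 0.0], [5.0, 7.0, 6.5, 0.0, 0.0, 0.0, 0.0], [5.0, 7.0, 6.5, 0.0, 0.0, 0.0, 0.0]]
`print(gradients)` → prints [5.0, 7.0, 6.5, 0.0, 0.0, 0.0, 0.0]
`print(grad_refs[0] is grad_refs[1])` → prints True

Answer:
[5.0, 7.0, 6.5, 0.0, 0.0, 0.0, 0.0]
True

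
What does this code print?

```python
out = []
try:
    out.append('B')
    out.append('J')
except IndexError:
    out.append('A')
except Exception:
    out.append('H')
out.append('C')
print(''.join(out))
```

Execution trace: 'B' (try body) → 'J' (try body, no exception) → 'C' (after the try/except). Output: BJC

Answer: BJC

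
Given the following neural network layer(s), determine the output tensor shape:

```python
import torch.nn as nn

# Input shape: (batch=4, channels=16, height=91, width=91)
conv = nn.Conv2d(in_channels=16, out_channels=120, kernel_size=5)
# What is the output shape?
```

Input: (4, 16, 91, 91) -> Output: (4, 120, 87, 87)

Answer: (4, 120, 87, 87)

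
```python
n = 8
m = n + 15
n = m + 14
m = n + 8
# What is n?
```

Trace:
`n = 8` → n = 8
`m = n + 15` → m = 23
`n = m + 14` → n = 37
`m = n + 8` → m = 45
So n = 37

Answer: 37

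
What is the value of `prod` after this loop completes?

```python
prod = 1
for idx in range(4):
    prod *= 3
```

3^4 = 81
`prod` takes the values: 1 → 3 → 9 → 27 → 81

Answer: 81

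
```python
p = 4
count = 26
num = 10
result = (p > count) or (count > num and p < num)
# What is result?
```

Trace:
`p = 4` → p = 4
`count = 26` → count = 26
`num = 10` → num = 10
`result = (p > count) or (count > num and p < num)` → result = True
So result = True

Answer: True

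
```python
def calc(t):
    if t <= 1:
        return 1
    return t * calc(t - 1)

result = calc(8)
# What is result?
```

calc(8) = 8 * 7 * 6 * 5 * 4 * 3 * 2 * 1 = 40320

Answer: 40320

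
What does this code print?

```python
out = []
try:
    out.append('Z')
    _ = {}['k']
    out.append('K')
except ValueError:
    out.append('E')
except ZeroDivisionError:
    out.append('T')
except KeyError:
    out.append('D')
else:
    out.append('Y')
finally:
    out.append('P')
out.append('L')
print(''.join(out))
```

Execution trace: 'Z' (try body) → 'D' (except KeyError) → 'P' (finally) → 'L' (after the try/except). Output: ZDPL

Answer: ZDPL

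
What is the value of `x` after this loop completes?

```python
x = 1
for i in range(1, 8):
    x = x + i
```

Start at 1, add 1 through 7
`x` takes the values: 1 → 2 → 4 → 7 → 11 → 16 → 22 → 29

Answer: 29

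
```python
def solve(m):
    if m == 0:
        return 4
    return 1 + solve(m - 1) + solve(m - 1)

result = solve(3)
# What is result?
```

solve(m) = 1 + 2·solve(m-1), solve(0)=4. Closed form: (4+1)·2^3 - 1 = 39.

Answer: 39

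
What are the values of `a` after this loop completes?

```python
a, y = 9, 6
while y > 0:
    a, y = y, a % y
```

GCD of 9 and 6
`a` takes the values: 9 → 6 → 3

Answer: 3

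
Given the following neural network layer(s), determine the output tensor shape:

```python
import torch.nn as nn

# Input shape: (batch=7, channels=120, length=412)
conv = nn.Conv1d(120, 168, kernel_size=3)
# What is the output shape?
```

Input: (7, 120, 412) -> Output: (7, 168, 410)

Answer: (7, 168, 410)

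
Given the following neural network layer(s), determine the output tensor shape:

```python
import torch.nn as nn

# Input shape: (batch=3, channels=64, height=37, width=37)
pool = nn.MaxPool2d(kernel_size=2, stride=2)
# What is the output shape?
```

Input: (3, 64, 37, 37) -> Output: (3, 64, 18, 18)

Answer: (3, 64, 18, 18)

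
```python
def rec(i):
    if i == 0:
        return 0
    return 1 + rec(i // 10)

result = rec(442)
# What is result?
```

Count of digits of 442: 3

Answer: 3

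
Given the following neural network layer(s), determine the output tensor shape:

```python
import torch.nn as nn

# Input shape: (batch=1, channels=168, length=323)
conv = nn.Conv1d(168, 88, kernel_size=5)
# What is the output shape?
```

Input: (1, 168, 323) -> Output: (1, 88, 319)

Answer: (1, 88, 319)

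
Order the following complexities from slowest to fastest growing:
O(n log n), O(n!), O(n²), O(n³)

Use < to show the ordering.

Ordered by growth rate: O(n log n) < O(n²) < O(n³) < O(n!)

Answer: O(n log n) < O(n²) < O(n³) < O(n!)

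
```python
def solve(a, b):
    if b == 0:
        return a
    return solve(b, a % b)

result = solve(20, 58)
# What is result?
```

solve(20, 58) -> solve(58, 20) -> solve(20, 18) -> solve(18, 2) -> solve(2, 0) -> 2

Answer: 2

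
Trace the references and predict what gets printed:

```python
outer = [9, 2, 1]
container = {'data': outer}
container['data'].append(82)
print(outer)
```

Key concept: dict holds reference to list.
Step by step:
`outer = [9, 2, 1]` → outer = [9, 2, 1]
`container = {'data': outer}` → container = {'data': [9, 2, 1]}
`container['data'].append(82)` → outer = [9, 2, 1, 82]; container = {'data': [9, 2, 1, 82]}
`print(outer)` → prints [9, 2, 1, 82]

Answer: [9, 2, 1, 82]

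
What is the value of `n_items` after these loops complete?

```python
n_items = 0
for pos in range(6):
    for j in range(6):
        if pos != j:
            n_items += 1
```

6² - 6 (exclude diagonal)
`n_items` takes the values: 0 → 1 → 2 → 3 → 4 → 5 → 6 → 7 → 8 → 9 → 10 → 11 → 12 → 13 → 14 → 15 → 16 → 17 → 18 → 19 → 20 → 21 → 22 → 23 → 24 → 25 → 26 → 27 → 28 → 29 → 30

Answer: 30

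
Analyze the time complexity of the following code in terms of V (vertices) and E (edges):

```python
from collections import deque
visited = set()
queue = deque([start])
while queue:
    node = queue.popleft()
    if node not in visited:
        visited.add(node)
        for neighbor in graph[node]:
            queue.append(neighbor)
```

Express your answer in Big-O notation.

This is Breadth-first search on a graph. Time complexity: O(V + E).

Answer: O(V + E)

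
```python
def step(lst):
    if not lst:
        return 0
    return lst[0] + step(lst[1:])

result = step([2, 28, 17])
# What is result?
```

2 + 28 + 17 + 0 = 47

Answer: 47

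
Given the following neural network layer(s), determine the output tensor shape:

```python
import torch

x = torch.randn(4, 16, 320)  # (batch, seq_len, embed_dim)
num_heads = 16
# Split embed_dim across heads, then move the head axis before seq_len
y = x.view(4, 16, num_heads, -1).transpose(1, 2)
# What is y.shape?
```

Input: (4, 16, 320) -> head_dim = 320 // 16 = 20; after view: (4, 16, 16, 20) -> after transpose(1, 2): (4, 16, 16, 20) -> Output: (4, 16, 16, 20)

Answer: (4, 16, 16, 20)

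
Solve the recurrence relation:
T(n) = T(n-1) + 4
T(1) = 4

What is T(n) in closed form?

Unrolling: T(n) = T(1) + 4·(n-1) = 4 + 4(n-1) = 4n.

Answer: T(n) = 4n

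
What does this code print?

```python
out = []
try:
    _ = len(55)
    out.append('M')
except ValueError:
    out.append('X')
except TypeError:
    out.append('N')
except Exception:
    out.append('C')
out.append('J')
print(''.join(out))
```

Execution trace: 'N' (except TypeError) → 'J' (after the try/except). Output: NJ

Answer: NJ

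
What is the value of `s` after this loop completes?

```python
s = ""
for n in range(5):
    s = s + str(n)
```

Concatenate digits 0 to 4
`s` takes the values: "" → "0" → "01" → "012" → "0123" → "01234"

Answer: "01234"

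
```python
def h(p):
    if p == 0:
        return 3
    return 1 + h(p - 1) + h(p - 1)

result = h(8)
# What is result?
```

h(p) = 1 + 2·h(p-1), h(0)=3. Closed form: (3+1)·2^8 - 1 = 1023.

Answer: 1023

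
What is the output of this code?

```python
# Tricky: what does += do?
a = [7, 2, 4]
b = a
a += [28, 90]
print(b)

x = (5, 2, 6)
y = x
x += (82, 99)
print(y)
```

Key concept: += behavior differs for mutable vs immutable.
Step by step:
`a = [7, 2, 4]` → a = [7, 2, 4]
`b = a` → b = [7, 2, 4] (same object as a)
`a += [28, 90]` → a = [7, 2, 4, 28, 90] (same object as b); b = [7, 2, 4, 28, 90] (same object as a)
`print(b)` → prints [7, 2, 4, 28, 90]
`x = (5, 2, 6)` → x = (5, 2, 6)
`y = x` → y = (5, 2, 6)
`x += (82, 99)` → x = (5, 2, 6, 82, 99)
`print(y)` → prints (5, 2, 6)

Answer:
[7, 2, 4, 28, 90]
(5, 2, 6)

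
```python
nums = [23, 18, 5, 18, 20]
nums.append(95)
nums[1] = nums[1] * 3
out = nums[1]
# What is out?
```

Trace:
`nums = [23, 18, 5, 18, 20]` → nums = [23, 18, 5, 18, 20]
`nums.append(95)` → nums = [23, 18, 5, 18, 20, 95]
`nums[1] = nums[1] * 3` → nums = [23, 54, 5, 18, 20, 95]
`out = nums[1]` → out = 54
So out = 54

Answer: 54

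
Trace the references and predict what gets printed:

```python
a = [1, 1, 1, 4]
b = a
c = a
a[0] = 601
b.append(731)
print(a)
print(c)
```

Key concept: multiple aliases.
Step by step:
`a = [1, 1, 1, 4]` → a = [1, 1, 1, 4]
`b = a` → b = [1, 1, 1, 4] (same object as a)
`c = a` → c = [1, 1, 1, 4] (same object as a, b)
`a[0] = 601` → a = [601, 1, 1, 4] (same object as b, c); b = [601, 1, 1, 4] (same object as a, c); c = [601, 1, 1, 4] (same object as a, b)
`b.append(731)` → a = [601, 1, 1, 4, 731] (same object as b, c); b = [601, 1, 1, 4, 731] (same object as a, c); c = [601, 1, 1, 4, 731] (same object as a, b)
`print(a)` → prints [601, 1, 1, 4, 731]
`print(c)` → prints [601, 1, 1, 4, 731]

Answer:
[601, 1, 1, 4, 731]
[601, 1, 1, 4, 731]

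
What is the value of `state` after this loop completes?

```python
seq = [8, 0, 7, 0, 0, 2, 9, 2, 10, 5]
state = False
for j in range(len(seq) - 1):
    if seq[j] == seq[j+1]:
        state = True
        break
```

Check consecutive duplicates in [8, 0, 7, 0, 0, 2, 9, 2, 10, 5]
`state` takes the values: False → True

Answer: True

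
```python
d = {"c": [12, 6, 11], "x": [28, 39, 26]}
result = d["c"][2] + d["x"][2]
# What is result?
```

Trace:
`d = {"c": [12, 6, 11], "x": [28, 39, 26]}` → d = {'c': [12, 6, 11], 'x': [28, 39, 26]}
`result = d["c"][2] + d["x"][2]` → result = 37
So result = 37

Answer: 37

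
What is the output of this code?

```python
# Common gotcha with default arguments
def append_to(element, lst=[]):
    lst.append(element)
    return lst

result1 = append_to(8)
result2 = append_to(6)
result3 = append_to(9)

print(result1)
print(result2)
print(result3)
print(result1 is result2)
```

Key concept: mutable default argument gotcha.
Step by step:
`result1 = append_to(8)` → result1 = [8]
`result2 = append_to(6)` → result1 = [8, 6] (same object as result2); result2 = [8, 6] (same object as result1)
`result3 = append_to(9)` → result1 = [8, 6, 9] (same object as result2, result3); result2 = [8, 6, 9] (same object as result1, result3); result3 = [8, 6, 9] (same object as result1, result2)
`print(result1)` → prints [8, 6, 9]
`print(result2)` → prints [8, 6, 9]
`print(result3)` → prints [8, 6, 9]
`print(result1 is result2)` → prints True

Answer:
[8, 6, 9]
[8, 6, 9]
[8, 6, 9]
True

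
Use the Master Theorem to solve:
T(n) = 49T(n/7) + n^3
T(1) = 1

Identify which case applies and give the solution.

a=49, b=7, f(n)=n^3. log_7(49) = 2. Since c=3 > 2 and the regularity condition holds (49(n/7)^3 = (49/7^3)n^3 with 49/7^3 < 1), Case 3 applies: T(n) = Θ(f(n)) = O(n^3).

Answer: O(n^3) - Case 3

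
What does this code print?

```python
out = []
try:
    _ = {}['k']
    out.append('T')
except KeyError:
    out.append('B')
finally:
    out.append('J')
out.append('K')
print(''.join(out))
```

Execution trace: 'B' (except KeyError) → 'J' (finally) → 'K' (after the try/except). Output: BJK

Answer: BJK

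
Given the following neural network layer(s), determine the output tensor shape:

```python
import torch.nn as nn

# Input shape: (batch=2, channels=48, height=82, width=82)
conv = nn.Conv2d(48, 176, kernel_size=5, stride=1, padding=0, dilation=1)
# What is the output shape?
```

Input: (2, 48, 82, 82) -> Output: (2, 176, 78, 78)

Answer: (2, 176, 78, 78)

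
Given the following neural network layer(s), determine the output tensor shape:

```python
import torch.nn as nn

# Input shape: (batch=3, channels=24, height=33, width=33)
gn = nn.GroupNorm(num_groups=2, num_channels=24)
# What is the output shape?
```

Input: (3, 24, 33, 33) -> Output: (3, 24, 33, 33)

Answer: (3, 24, 33, 33)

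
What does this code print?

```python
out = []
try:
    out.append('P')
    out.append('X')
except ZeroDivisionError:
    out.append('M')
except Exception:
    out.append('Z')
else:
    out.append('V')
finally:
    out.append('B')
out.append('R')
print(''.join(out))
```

Execution trace: 'P' (try body) → 'X' (try body, no exception) → 'V' (else) → 'B' (finally) → 'R' (after the try/except). Output: PXVBR

Answer: PXVBR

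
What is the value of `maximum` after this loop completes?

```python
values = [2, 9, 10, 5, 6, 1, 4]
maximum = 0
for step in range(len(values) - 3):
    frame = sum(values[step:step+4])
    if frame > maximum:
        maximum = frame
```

Max sum of 4-element window in [2, 9, 10, 5, 6, 1, 4]
`maximum` takes the values: 0 → 26 → 30

Answer: 30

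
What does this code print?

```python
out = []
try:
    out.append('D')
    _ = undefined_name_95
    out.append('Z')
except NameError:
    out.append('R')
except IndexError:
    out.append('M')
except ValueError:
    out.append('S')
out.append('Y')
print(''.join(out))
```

Execution trace: 'D' (try body) → 'R' (except NameError) → 'Y' (after the try/except). Output: DRY

Answer: DRY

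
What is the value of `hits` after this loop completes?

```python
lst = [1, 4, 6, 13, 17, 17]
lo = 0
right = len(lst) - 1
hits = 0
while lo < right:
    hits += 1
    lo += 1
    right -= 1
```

Iterations until pointers meet (list length 6)
`hits` takes the values: 0 → 1 → 2 → 3

Answer: 3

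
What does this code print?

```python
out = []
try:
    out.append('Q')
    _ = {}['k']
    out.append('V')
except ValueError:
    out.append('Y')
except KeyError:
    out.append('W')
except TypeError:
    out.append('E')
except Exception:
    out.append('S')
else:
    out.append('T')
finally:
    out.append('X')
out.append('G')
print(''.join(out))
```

Execution trace: 'Q' (try body) → 'W' (except KeyError) → 'X' (finally) → 'G' (after the try/except). Output: QWXG

Answer: QWXG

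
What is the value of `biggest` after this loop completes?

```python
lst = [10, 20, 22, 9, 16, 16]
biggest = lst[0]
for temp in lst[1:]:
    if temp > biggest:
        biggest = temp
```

Maximum of [10, 20, 22, 9, 16, 16]
`biggest` takes the values: 10 → 20 → 22

Answer: 22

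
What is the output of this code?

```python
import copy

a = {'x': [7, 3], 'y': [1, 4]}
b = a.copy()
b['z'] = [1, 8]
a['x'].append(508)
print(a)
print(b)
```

Key concept: shallow copy of dict with mutable values.
Step by step:
`a = {'x': [7, 3], 'y': [1, 4]}` → a = {'x': [7, 3], 'y': [1, 4]}
`b = a.copy()` → b = {'x': [7, 3], 'y': [1, 4]}
`b['z'] = [1, 8]` → b = {'x': [7, 3], 'y': [1, 4], 'z': [1, 8]}
`a['x'].append(508)` → a = {'x': [7, 3, 508], 'y': [1, 4]}; b = {'x': [7, 3, 508], 'y': [1, 4], 'z': [1, 8]}
`print(a)` → prints {'x': [7, 3, 508], 'y': [1, 4]}
`print(b)` → prints {'x': [7, 3, 508], 'y': [1, 4], 'z': [1, 8]}

Answer:
{'x': [7, 3, 508], 'y': [1, 4]}
{'x': [7, 3, 508], 'y': [1, 4], 'z': [1, 8]}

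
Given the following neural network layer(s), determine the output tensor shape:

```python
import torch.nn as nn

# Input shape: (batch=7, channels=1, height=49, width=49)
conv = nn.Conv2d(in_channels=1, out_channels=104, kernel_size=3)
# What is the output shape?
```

Input: (7, 1, 49, 49) -> Output: (7, 104, 47, 47)

Answer: (7, 104, 47, 47)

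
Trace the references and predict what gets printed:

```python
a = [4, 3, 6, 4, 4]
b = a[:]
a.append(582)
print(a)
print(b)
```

Key concept: slice [:] creates copy.
Step by step:
`a = [4, 3, 6, 4, 4]` → a = [4, 3, 6, 4, 4]
`b = a[:]` → b = [4, 3, 6, 4, 4]
`a.append(582)` → a = [4, 3, 6, 4, 4, 582]
`print(a)` → prints [4, 3, 6, 4, 4, 582]
`print(b)` → prints [4, 3, 6, 4, 4]

Answer:
[4, 3, 6, 4, 4, 582]
[4, 3, 6, 4, 4]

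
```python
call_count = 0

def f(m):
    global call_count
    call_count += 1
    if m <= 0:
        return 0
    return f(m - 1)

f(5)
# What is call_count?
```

Linear recursion stepping by 1: 6 calls from m=5 down to ≤0.

Answer: 6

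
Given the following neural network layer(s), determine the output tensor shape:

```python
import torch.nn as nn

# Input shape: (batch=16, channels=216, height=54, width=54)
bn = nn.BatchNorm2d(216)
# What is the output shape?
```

Input: (16, 216, 54, 54) -> Output: (16, 216, 54, 54)

Answer: (16, 216, 54, 54)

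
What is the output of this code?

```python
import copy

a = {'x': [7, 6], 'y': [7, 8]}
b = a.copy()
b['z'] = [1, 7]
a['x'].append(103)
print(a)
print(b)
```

Key concept: shallow copy of dict with mutable values.
Step by step:
`a = {'x': [7, 6], 'y': [7, 8]}` → a = {'x': [7, 6], 'y': [7, 8]}
`b = a.copy()` → b = {'x': [7, 6], 'y': [7, 8]}
`b['z'] = [1, 7]` → b = {'x': [7, 6], 'y': [7, 8], 'z': [1, 7]}
`a['x'].append(103)` → a = {'x': [7, 6, 103], 'y': [7, 8]}; b = {'x': [7, 6, 103], 'y': [7, 8], 'z': [1, 7]}
`print(a)` → prints {'x': [7, 6, 103], 'y': [7, 8]}
`print(b)` → prints {'x': [7, 6, 103], 'y': [7, 8], 'z': [1, 7]}

Answer:
{'x': [7, 6, 103], 'y': [7, 8]}
{'x': [7, 6, 103], 'y': [7, 8], 'z': [1, 7]}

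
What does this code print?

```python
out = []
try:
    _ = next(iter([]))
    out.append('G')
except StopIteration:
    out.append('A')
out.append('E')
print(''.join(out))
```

Execution trace: 'A' (except StopIteration) → 'E' (after the try/except). Output: AE

Answer: AE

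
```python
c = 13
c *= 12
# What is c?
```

Trace:
`c = 13` → c = 13
`c *= 12` → c = 156
So c = 156

Answer: 156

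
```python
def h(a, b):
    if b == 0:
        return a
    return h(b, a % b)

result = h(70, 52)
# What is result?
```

h(70, 52) -> h(52, 18) -> h(18, 16) -> h(16, 2) -> h(2, 0) -> 2

Answer: 2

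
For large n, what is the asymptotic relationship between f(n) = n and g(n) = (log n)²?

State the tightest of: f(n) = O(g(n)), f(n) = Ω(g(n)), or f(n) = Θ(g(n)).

n vs (log n)²: f(n) = Ω(g(n)) but not O(g(n)) — n grows strictly faster than (log n)².

Answer: f(n) = Ω(g(n)) but not O(g(n)) — n grows strictly faster than (log n)².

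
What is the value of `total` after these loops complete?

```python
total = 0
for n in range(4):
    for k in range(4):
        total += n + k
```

Sum of all n+k for n,k in 4x4
`total` takes the values: 0 → 1 → 3 → 6 → 7 → 9 → 12 → 16 → 18 → 21 → 25 → 30 → 33 → 37 → 42 → 48

Answer: 48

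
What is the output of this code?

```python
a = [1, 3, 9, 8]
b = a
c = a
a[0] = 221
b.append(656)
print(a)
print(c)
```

Key concept: multiple aliases.
Step by step:
`a = [1, 3, 9, 8]` → a = [1, 3, 9, 8]
`b = a` → b = [1, 3, 9, 8] (same object as a)
`c = a` → c = [1, 3, 9, 8] (same object as a, b)
`a[0] = 221` → a = [221, 3, 9, 8] (same object as b, c); b = [221, 3, 9, 8] (same object as a, c); c = [221, 3, 9, 8] (same object as a, b)
`b.append(656)` → a = [221, 3, 9, 8, 656] (same object as b, c); b = [221, 3, 9, 8, 656] (same object as a, c); c = [221, 3, 9, 8, 656] (same object as a, b)
`print(a)` → prints [221, 3, 9, 8, 656]
`print(c)` → prints [221, 3, 9, 8, 656]

Answer:
[221, 3, 9, 8, 656]
[221, 3, 9, 8, 656]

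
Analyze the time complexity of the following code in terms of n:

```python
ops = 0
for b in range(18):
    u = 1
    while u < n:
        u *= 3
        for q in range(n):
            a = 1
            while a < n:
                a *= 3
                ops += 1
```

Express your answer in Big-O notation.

Each loop level contributes: 1 × log n × n × log n. Multiplying the contributions gives O(n log² n).

Answer: O(n log² n)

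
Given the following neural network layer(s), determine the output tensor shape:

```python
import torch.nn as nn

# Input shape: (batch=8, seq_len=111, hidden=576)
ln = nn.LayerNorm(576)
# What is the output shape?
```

Input: (8, 111, 576) -> Output: (8, 111, 576)

Answer: (8, 111, 576)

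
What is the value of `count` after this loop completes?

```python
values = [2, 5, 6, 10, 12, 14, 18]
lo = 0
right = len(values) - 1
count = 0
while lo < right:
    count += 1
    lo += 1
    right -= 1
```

Iterations until pointers meet (list length 7)
`count` takes the values: 0 → 1 → 2 → 3

Answer: 3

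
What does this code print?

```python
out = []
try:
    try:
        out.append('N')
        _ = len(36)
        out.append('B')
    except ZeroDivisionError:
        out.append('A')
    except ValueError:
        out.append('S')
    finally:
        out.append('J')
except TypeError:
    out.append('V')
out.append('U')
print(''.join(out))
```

Execution trace: 'N' (try body) → 'J' (finally) → 'V' (outer except TypeError) → 'U' (after the try/except). Output: NJVU

Answer: NJVU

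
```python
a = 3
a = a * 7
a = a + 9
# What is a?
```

Trace:
`a = 3` → a = 3
`a = a * 7` → a = 21
`a = a + 9` → a = 30
So a = 30

Answer: 30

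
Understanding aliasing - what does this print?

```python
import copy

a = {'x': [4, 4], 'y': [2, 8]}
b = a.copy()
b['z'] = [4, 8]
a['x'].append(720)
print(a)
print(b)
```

Key concept: shallow copy of dict with mutable values.
Step by step:
`a = {'x': [4, 4], 'y': [2, 8]}` → a = {'x': [4, 4], 'y': [2, 8]}
`b = a.copy()` → b = {'x': [4, 4], 'y': [2, 8]}
`b['z'] = [4, 8]` → b = {'x': [4, 4], 'y': [2, 8], 'z': [4, 8]}
`a['x'].append(720)` → a = {'x': [4, 4, 720], 'y': [2, 8]}; b = {'x': [4, 4, 720], 'y': [2, 8], 'z': [4, 8]}
`print(a)` → prints {'x': [4, 4, 720], 'y': [2, 8]}
`print(b)` → prints {'x': [4, 4, 720], 'y': [2, 8], 'z': [4, 8]}

Answer:
{'x': [4, 4, 720], 'y': [2, 8]}
{'x': [4, 4, 720], 'y': [2, 8], 'z': [4, 8]}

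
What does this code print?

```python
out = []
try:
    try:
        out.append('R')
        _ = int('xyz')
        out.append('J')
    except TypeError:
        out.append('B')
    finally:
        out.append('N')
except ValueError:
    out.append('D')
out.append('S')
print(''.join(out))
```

Execution trace: 'R' (try body) → 'N' (finally) → 'D' (outer except ValueError) → 'S' (after the try/except). Output: RNDS

Answer: RNDS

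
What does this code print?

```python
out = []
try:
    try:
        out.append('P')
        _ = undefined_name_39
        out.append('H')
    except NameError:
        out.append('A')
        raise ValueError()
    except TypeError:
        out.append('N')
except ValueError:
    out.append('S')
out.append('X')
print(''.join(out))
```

Execution trace: 'P' (inner try body) → 'A' (inner except NameError) → 'S' (outer except ValueError) → 'X' (after the try/except). Output: PASX

Answer: PASX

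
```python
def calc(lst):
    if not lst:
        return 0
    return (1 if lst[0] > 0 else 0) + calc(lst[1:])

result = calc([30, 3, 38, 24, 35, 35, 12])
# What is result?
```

Count of positive elements in [30, 3, 38, 24, 35, 35, 12] = 7

Answer: 7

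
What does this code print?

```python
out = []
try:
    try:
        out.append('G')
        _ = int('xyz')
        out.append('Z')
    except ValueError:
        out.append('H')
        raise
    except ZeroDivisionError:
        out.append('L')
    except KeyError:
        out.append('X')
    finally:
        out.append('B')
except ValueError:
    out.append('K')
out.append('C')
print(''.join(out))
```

Execution trace: 'G' (inner try body) → 'H' (inner except ValueError) → 'B' (inner finally) → 'K' (outer except ValueError) → 'C' (after the try/except). Output: GHBKC

Answer: GHBKC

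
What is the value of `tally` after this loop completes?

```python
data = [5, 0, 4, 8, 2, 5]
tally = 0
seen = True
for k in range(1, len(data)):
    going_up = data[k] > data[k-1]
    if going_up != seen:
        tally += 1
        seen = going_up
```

Count direction changes in [5, 0, 4, 8, 2, 5]
`tally` takes the values: 0 → 1 → 2 → 3 → 4

Answer: 4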